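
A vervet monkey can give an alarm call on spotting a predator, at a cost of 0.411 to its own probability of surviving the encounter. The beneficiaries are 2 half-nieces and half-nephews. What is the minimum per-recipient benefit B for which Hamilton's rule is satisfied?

1.644

r to a half-niece or half-nephew = 1/8 (half-aunt/uncle↔niece/nephew: one path of length 3: r = (1/2)^3 = 1/8).
Hamilton's rule with n recipients of equal r: n·r·B > C, so B > C/(n·r) = 0.411/(2·0.125) = 1.644.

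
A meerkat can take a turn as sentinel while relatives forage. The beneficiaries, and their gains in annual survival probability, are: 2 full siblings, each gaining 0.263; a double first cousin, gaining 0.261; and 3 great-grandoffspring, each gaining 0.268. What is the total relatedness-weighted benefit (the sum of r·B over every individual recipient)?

r to a full sibling = 1/2 (full sibs share both parents — two paths of length 2: r = 2·(1/2)^2 = 1/2).
r to a double first cousin = 0.25 (double first cousins share both grandparent pairs — four paths of length 4: r = 4·(1/2)^4 = 1/4).
r to a great-grandoffspring = 1/8 (three parent–offspring links: r = (1/2)^3 = 1/8).
Summing one r·B term per recipient: 2·0.5·0.263 + 1·0.25·0.261 + 3·0.125·0.268 = 0.42875.

0.42875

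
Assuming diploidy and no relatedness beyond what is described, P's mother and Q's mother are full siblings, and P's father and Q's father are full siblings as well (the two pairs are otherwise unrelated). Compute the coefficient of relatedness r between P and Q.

Relatedness sums over independent paths through distinct common ancestors.
P and Q are related in two ways: first cousins through their mothers (r = 1/8) and first cousins through their fathers (r = 1/8) — i.e. double first cousins.
r = 1/8 + 1/8 = 1/4 = 0.25.

0.25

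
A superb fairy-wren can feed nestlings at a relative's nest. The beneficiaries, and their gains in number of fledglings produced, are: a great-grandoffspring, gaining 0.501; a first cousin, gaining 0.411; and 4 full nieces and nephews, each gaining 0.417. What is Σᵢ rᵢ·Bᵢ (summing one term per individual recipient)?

0.531

r to a great-grandoffspring = 0.125 (three parent–offspring links: r = (1/2)^3 = 1/8).
r to a first cousin = 0.125 (first cousins share one grandparent pair — two paths of length 4: r = 2·(1/2)^4 = 1/8).
r to a full niece or nephew = 1/4 (full aunt/uncle↔niece/nephew: two paths of length 3 through the shared grandparent pair: r = 2·(1/2)^3 = 1/4).
Summing one r·B term per recipient: 1·0.125·0.501 + 1·0.125·0.411 + 4·0.25·0.417 = 0.531.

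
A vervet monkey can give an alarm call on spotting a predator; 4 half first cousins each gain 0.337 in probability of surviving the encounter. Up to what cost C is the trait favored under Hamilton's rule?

r to a half first cousin = 0.0625 (half first cousins share one grandparent — one path of length 4: r = (1/2)^4 = 1/16).
Hamilton's rule: n·r·B > C, so the trait is favored while C < n·r·B = 4·0.0625·0.337 = 0.08425.

0.08425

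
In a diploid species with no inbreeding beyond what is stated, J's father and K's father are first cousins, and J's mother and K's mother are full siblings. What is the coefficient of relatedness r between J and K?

Wright's path rule: contributions from independent ancestry routes add.
J and K are related in two ways: second cousins through their fathers (r = 1/32) and first cousins through their mothers (r = 1/8).
r = 1/32 + 1/8 = 5/32 = 0.15625.

0.15625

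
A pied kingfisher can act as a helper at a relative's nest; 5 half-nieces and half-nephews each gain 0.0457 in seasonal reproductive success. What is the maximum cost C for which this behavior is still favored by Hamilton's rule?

0.0285625

r to a half-niece or half-nephew = 0.125 (half-aunt/uncle↔niece/nephew: one path of length 3: r = (1/2)^3 = 1/8).
Hamilton's rule: n·r·B > C, so the trait is favored while C < n·r·B = 5·0.125·0.0457 = 0.0285625.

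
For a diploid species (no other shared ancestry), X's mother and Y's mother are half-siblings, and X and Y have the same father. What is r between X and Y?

0.3125

Relatedness sums over independent paths through distinct common ancestors.
X and Y are related in two ways: half first cousins through their mothers (r = 1/16) and half-sibs through their shared father (r = 1/4).
r = 1/16 + 1/4 = 0.3125.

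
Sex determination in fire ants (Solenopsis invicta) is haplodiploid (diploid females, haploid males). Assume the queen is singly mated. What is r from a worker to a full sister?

0.75

Haplodiploid full sisters inherit their father's entire haploid genome identically (contributing 1/2) and on average half of their mother's contribution (1/2 · 1/2 = 1/4); r = 1/2 + 1/4 = 3/4.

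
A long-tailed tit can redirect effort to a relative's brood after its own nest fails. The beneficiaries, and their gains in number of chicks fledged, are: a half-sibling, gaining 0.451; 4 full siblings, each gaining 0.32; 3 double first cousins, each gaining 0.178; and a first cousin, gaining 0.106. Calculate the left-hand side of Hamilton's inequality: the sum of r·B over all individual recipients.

r to a half-sibling = 0.25 (half-sibs share one parent — one path of length 2: r = (1/2)^2 = 1/4).
r to a full sibling = 0.5 (full sibs share both parents — two paths of length 2: r = 2·(1/2)^2 = 1/2).
r to a double first cousin = 1/4 (double first cousins share both grandparent pairs — four paths of length 4: r = 4·(1/2)^4 = 1/4).
r to a first cousin = 1/8 (first cousins share one grandparent pair — two paths of length 4: r = 2·(1/2)^4 = 1/8).
Summing one r·B term per recipient: 1·0.25·0.451 + 4·0.5·0.32 + 3·0.25·0.178 + 1·0.125·0.106 = 0.8995.

0.8995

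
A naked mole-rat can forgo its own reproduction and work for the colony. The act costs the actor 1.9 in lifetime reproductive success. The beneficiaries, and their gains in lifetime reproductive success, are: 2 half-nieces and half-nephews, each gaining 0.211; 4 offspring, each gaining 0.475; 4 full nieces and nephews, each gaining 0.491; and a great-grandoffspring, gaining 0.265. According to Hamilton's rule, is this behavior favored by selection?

No

Hamilton's rule: the trait is favored when the sum of r·B over every recipient exceeds the actor's cost C.
r to a half-niece or half-nephew = 0.125 (half-aunt/uncle↔niece/nephew: one path of length 3: r = (1/2)^3 = 1/8).
r to an offspring = 0.5 (one parent–offspring link: r = (1/2)^1 = 1/2).
r to a full niece or nephew = 0.25 (full aunt/uncle↔niece/nephew: two paths of length 3 through the shared grandparent pair: r = 2·(1/2)^3 = 1/4).
r to a great-grandoffspring = 0.125 (three parent–offspring links: r = (1/2)^3 = 1/8).
Summing one r·B term per recipient: 2·0.125·0.211 + 4·0.5·0.475 + 4·0.25·0.491 + 1·0.125·0.265 = 1.526875.
1.526875 < 1.9: the indirect benefit is less than the cost.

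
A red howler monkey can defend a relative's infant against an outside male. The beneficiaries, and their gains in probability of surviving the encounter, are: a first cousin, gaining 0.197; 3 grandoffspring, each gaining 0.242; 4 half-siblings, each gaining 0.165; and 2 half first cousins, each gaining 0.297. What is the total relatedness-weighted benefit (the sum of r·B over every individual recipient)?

0.40825

r to a first cousin = 1/8 (first cousins share one grandparent pair — two paths of length 4: r = 2·(1/2)^4 = 1/8).
r to a grandoffspring = 1/4 (two parent–offspring links: r = (1/2)^2 = 1/4).
r to a half-sibling = 1/4 (half-sibs share one parent — one path of length 2: r = (1/2)^2 = 1/4).
r to a half first cousin = 0.0625 (half first cousins share one grandparent — one path of length 4: r = (1/2)^4 = 1/16).
Summing one r·B term per recipient: 1·0.125·0.197 + 3·0.25·0.242 + 4·0.25·0.165 + 2·0.0625·0.297 = 0.40825.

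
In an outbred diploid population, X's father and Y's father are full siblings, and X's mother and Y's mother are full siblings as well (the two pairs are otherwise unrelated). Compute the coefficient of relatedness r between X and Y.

Independent pedigree routes through distinct common ancestors add.
X and Y are related in two ways: first cousins through their fathers (r = 1/8) and first cousins through their mothers (r = 1/8) — i.e. double first cousins.
r = 1/8 + 1/8 = 0.25.

0.25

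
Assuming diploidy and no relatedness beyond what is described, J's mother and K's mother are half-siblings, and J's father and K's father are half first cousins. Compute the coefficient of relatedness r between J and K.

Wright's path rule: contributions from independent ancestry routes add.
J and K are related in two ways: half first cousins through their mothers (r = 1/16) and half second cousins through their fathers (r = 1/64).
r = 1/16 + 1/64 = 5/64 = 0.078125.

0.078125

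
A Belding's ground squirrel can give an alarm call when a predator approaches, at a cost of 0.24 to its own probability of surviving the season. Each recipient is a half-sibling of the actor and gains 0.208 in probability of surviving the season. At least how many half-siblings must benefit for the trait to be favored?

r to a half-sibling = 1/4 (half-sibs share one parent — one path of length 2: r = (1/2)^2 = 1/4).
Hamilton's rule: n·r·B > C  ⇒  n > C/(r·B) = 0.24/(0.25·0.208) = 4.615.
The smallest integer exceeding 4.615 is 5.

5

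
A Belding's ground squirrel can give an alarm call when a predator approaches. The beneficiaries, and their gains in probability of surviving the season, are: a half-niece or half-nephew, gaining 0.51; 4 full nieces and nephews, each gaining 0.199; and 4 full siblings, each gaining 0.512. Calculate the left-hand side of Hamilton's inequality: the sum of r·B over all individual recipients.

1.28675

r to a half-niece or half-nephew = 1/8 (half-aunt/uncle↔niece/nephew: one path of length 3: r = (1/2)^3 = 1/8).
r to a full niece or nephew = 1/4 (full aunt/uncle↔niece/nephew: two paths of length 3 through the shared grandparent pair: r = 2·(1/2)^3 = 1/4).
r to a full sibling = 1/2 (full sibs share both parents — two paths of length 2: r = 2·(1/2)^2 = 1/2).
Summing one r·B term per recipient: 1·0.125·0.51 + 4·0.25·0.199 + 4·0.5·0.512 = 1.28675.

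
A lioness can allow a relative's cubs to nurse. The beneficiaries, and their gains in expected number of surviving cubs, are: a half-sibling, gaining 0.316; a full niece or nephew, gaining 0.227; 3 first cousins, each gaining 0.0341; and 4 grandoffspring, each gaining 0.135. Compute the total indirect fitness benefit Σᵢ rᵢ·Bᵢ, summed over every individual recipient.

r to a half-sibling = 1/4 (half-sibs share one parent — one path of length 2: r = (1/2)^2 = 1/4).
r to a full niece or nephew = 0.25 (full aunt/uncle↔niece/nephew: two paths of length 3 through the shared grandparent pair: r = 2·(1/2)^3 = 1/4).
r to a first cousin = 0.125 (first cousins share one grandparent pair — two paths of length 4: r = 2·(1/2)^4 = 1/8).
r to a grandoffspring = 1/4 (two parent–offspring links: r = (1/2)^2 = 1/4).
Summing one r·B term per recipient: 1·0.25·0.316 + 1·0.25·0.227 + 3·0.125·0.0341 + 4·0.25·0.135 = 0.2835375.

0.2835375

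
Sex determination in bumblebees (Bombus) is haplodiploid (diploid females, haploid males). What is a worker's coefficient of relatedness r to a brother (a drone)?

0.25

Her haploid brother carries none of their father's genes and a random half of their mother's genome; that half matches the maternal half of her own genome with probability 1/2: r = 1/2 · 1/2 = 1/4.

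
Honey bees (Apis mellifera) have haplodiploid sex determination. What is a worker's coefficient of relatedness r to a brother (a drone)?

0.25

Her haploid brother carries none of their father's genes and a random half of their mother's genome; that half matches the maternal half of her own genome with probability 1/2: r = 1/2 · 1/2 = 1/4.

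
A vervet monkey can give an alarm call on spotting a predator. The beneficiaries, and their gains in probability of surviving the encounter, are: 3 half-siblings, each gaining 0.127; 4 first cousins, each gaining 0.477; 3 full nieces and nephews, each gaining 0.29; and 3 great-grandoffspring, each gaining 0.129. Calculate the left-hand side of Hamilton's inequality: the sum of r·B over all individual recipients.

r to a half-sibling = 0.25 (half-sibs share one parent — one path of length 2: r = (1/2)^2 = 1/4).
r to a first cousin = 1/8 (first cousins share one grandparent pair — two paths of length 4: r = 2·(1/2)^4 = 1/8).
r to a full niece or nephew = 1/4 (full aunt/uncle↔niece/nephew: two paths of length 3 through the shared grandparent pair: r = 2·(1/2)^3 = 1/4).
r to a great-grandoffspring = 0.125 (three parent–offspring links: r = (1/2)^3 = 1/8).
Summing one r·B term per recipient: 3·0.25·0.127 + 4·0.125·0.477 + 3·0.25·0.29 + 3·0.125·0.129 = 0.599625.

0.599625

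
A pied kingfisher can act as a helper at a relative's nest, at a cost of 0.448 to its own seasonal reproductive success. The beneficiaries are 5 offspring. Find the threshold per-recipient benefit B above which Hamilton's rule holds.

0.1792

r to an offspring = 0.5 (one parent–offspring link: r = (1/2)^1 = 1/2).
Hamilton's rule with n recipients of equal r: n·r·B > C, so B > C/(n·r) = 0.448/(5·0.5) = 0.1792.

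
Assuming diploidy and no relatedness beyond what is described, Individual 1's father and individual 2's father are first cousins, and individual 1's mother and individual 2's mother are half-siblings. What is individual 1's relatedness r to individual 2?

Wright's path rule: contributions from independent ancestry routes add.
Individual 1 and individual 2 are related in two ways: second cousins through their fathers (r = 1/32) and half first cousins through their mothers (r = 1/16).
r = 1/32 + 1/16 = 3/32 = 0.09375.

0.09375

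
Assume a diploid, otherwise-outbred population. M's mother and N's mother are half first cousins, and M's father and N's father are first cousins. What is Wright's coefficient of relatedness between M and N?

Relatedness sums over independent paths through distinct common ancestors.
M and N are related in two ways: half second cousins through their mothers (r = 1/64) and second cousins through their fathers (r = 1/32).
r = 1/64 + 1/32 = 3/64 = 0.046875.

0.046875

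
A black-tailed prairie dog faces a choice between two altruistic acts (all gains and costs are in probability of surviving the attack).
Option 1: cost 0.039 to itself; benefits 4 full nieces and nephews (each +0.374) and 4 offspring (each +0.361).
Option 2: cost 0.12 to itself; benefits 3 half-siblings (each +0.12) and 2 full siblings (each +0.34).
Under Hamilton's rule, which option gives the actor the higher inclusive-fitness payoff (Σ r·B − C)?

Option 1

Option 1: r to a full niece or nephew = 0.25.
Option 1: r to an offspring = 0.5.
Option 1: Σ r·B − C = (4·0.25·0.374 + 4·0.5·0.361) − 0.039 = 1.057.
Option 2: r to a half-sibling = 0.25.
Option 2: r to a full sibling = 0.5.
Option 2: Σ r·B − C = (3·0.25·0.12 + 2·0.5·0.34) − 0.12 = 0.31.
Option 1 has the higher net inclusive-fitness payoff.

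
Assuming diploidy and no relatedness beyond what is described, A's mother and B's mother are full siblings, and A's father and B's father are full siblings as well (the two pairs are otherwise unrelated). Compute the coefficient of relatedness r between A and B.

With two independent routes of shared ancestry, r is the sum of the two contributions.
A and B are related in two ways: first cousins through their mothers (r = 1/8) and first cousins through their fathers (r = 1/8) — i.e. double first cousins.
r = 1/8 + 1/8 = 0.25.

0.25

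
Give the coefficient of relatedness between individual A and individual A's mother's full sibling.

Each parent–offspring link contributes a factor of 1/2, and independent paths through distinct common ancestors add.
Full aunt/uncle↔niece/nephew: two paths of length 3 through the shared grandparent pair: r = 2·(1/2)^3 = 1/4.

0.25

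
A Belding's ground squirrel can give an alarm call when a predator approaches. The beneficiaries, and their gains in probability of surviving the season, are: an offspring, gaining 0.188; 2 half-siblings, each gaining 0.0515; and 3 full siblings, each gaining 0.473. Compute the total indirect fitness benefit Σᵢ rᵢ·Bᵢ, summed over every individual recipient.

0.82925

r to an offspring = 0.5 (one parent–offspring link: r = (1/2)^1 = 1/2).
r to a half-sibling = 0.25 (half-sibs share one parent — one path of length 2: r = (1/2)^2 = 1/4).
r to a full sibling = 0.5 (full sibs share both parents — two paths of length 2: r = 2·(1/2)^2 = 1/2).
Summing one r·B term per recipient: 1·0.5·0.188 + 2·0.25·0.0515 + 3·0.5·0.473 = 0.82925.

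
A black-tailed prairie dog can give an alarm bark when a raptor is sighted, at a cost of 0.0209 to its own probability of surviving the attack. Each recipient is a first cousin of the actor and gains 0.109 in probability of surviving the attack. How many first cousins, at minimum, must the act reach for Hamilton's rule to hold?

r to a first cousin = 1/8 (first cousins share one grandparent pair — two paths of length 4: r = 2·(1/2)^4 = 1/8).
Hamilton's rule: n·r·B > C  ⇒  n > C/(r·B) = 0.0209/(0.125·0.109) = 1.534.
The smallest integer exceeding 1.534 is 2.

2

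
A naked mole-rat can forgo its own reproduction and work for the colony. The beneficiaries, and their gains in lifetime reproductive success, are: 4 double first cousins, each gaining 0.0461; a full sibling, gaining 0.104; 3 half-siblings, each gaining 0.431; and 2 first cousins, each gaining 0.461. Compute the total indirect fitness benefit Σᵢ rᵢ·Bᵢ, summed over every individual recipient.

r to a double first cousin = 1/4 (double first cousins share both grandparent pairs — four paths of length 4: r = 4·(1/2)^4 = 1/4).
r to a full sibling = 1/2 (full sibs share both parents — two paths of length 2: r = 2·(1/2)^2 = 1/2).
r to a half-sibling = 1/4 (half-sibs share one parent — one path of length 2: r = (1/2)^2 = 1/4).
r to a first cousin = 1/8 (first cousins share one grandparent pair — two paths of length 4: r = 2·(1/2)^4 = 1/8).
Summing one r·B term per recipient: 4·0.25·0.0461 + 1·0.5·0.104 + 3·0.25·0.431 + 2·0.125·0.461 = 0.5366.

0.5366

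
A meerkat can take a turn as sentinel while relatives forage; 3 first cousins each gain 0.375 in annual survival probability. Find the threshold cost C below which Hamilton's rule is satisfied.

0.140625

r to a first cousin = 1/8 (first cousins share one grandparent pair — two paths of length 4: r = 2·(1/2)^4 = 1/8).
Hamilton's rule: n·r·B > C, so the trait is favored while C < n·r·B = 3·0.125·0.375 = 0.140625.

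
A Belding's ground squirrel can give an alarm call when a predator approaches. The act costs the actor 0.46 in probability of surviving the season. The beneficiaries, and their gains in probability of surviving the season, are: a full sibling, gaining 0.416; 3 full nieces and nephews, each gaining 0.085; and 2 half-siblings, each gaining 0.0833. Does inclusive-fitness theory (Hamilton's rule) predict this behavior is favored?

Hamilton's rule: the trait is favored when the sum of r·B over every recipient exceeds the actor's cost C.
r to a full sibling = 0.5 (full sibs share both parents — two paths of length 2: r = 2·(1/2)^2 = 1/2).
r to a full niece or nephew = 0.25 (full aunt/uncle↔niece/nephew: two paths of length 3 through the shared grandparent pair: r = 2·(1/2)^3 = 1/4).
r to a half-sibling = 1/4 (half-sibs share one parent — one path of length 2: r = (1/2)^2 = 1/4).
Summing one r·B term per recipient: 1·0.5·0.416 + 3·0.25·0.085 + 2·0.25·0.0833 = 0.3134.
0.3134 < 0.46: the indirect benefit is less than the cost.

No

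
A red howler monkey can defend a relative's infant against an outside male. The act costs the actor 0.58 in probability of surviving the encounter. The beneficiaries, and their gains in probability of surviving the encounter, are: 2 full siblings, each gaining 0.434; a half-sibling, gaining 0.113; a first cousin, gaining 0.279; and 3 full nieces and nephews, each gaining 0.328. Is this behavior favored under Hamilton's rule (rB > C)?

Yes

Hamilton's rule: the trait is favored when the sum of r·B over every recipient exceeds the actor's cost C.
r to a full sibling = 0.5 (full sibs share both parents — two paths of length 2: r = 2·(1/2)^2 = 1/2).
r to a half-sibling = 1/4 (half-sibs share one parent — one path of length 2: r = (1/2)^2 = 1/4).
r to a first cousin = 1/8 (first cousins share one grandparent pair — two paths of length 4: r = 2·(1/2)^4 = 1/8).
r to a full niece or nephew = 1/4 (full aunt/uncle↔niece/nephew: two paths of length 3 through the shared grandparent pair: r = 2·(1/2)^3 = 1/4).
Summing one r·B term per recipient: 2·0.5·0.434 + 1·0.25·0.113 + 1·0.125·0.279 + 3·0.25·0.328 = 0.743125.
0.743125 > 0.58: the indirect benefit exceeds the cost.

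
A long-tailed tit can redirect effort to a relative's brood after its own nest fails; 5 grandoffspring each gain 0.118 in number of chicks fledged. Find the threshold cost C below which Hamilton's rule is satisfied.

0.1475

r to a grandoffspring = 0.25 (two parent–offspring links: r = (1/2)^2 = 1/4).
Hamilton's rule: n·r·B > C, so the trait is favored while C < n·r·B = 5·0.25·0.118 = 0.1475.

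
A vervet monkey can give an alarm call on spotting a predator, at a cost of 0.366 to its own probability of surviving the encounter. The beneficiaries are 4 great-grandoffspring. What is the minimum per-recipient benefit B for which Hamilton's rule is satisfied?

0.732

r to a great-grandoffspring = 1/8 (three parent–offspring links: r = (1/2)^3 = 1/8).
Hamilton's rule with n recipients of equal r: n·r·B > C, so B > C/(n·r) = 0.366/(4·0.125) = 0.732.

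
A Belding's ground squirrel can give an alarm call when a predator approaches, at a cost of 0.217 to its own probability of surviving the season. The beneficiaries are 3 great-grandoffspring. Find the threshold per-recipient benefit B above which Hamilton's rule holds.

0.5787

r to a great-grandoffspring = 1/8 (three parent–offspring links: r = (1/2)^3 = 1/8).
Hamilton's rule with n recipients of equal r: n·r·B > C, so B > C/(n·r) = 0.217/(3·0.125) = 0.5787.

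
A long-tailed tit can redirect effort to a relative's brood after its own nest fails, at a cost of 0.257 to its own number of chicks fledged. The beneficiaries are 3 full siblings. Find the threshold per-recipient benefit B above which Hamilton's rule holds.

0.1713

r to a full sibling = 1/2 (full sibs share both parents — two paths of length 2: r = 2·(1/2)^2 = 1/2).
Hamilton's rule with n recipients of equal r: n·r·B > C, so B > C/(n·r) = 0.257/(3·0.5) = 0.1713.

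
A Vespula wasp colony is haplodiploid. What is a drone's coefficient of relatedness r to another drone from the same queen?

Haploid brothers each carry a random half of the queen's diploid genome, so on average they share half: r = 1/2.

0.5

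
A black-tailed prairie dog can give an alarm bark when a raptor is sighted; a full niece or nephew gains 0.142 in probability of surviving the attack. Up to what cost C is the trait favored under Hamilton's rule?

r to a full niece or nephew = 0.25 (full aunt/uncle↔niece/nephew: two paths of length 3 through the shared grandparent pair: r = 2·(1/2)^3 = 1/4).
Hamilton's rule: n·r·B > C, so the trait is favored while C < n·r·B = 1·0.25·0.142 = 0.0355.

0.0355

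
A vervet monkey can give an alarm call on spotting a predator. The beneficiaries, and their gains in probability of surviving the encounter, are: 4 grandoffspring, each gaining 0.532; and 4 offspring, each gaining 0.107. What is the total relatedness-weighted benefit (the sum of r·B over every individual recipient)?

0.746

r to a grandoffspring = 1/4 (two parent–offspring links: r = (1/2)^2 = 1/4).
r to an offspring = 1/2 (one parent–offspring link: r = (1/2)^1 = 1/2).
Summing one r·B term per recipient: 4·0.25·0.532 + 4·0.5·0.107 = 0.746.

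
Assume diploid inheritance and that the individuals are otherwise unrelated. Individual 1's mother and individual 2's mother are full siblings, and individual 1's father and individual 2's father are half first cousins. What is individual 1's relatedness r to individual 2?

0.140625

Relatedness sums over independent paths through distinct common ancestors.
Individual 1 and individual 2 are related in two ways: first cousins through their mothers (r = 1/8) and half second cousins through their fathers (r = 1/64).
r = 1/8 + 1/64 = 9/64 = 0.140625.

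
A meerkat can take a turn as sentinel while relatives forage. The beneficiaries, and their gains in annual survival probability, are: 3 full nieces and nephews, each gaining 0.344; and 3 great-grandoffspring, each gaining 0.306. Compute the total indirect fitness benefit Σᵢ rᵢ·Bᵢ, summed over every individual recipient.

0.37275

r to a full niece or nephew = 0.25 (full aunt/uncle↔niece/nephew: two paths of length 3 through the shared grandparent pair: r = 2·(1/2)^3 = 1/4).
r to a great-grandoffspring = 1/8 (three parent–offspring links: r = (1/2)^3 = 1/8).
Summing one r·B term per recipient: 3·0.25·0.344 + 3·0.125·0.306 = 0.37275.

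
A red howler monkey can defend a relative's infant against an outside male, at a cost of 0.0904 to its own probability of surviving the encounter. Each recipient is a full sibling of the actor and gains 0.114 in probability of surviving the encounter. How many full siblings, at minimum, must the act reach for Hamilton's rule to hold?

2

r to a full sibling = 0.5 (full sibs share both parents — two paths of length 2: r = 2·(1/2)^2 = 1/2).
Hamilton's rule: n·r·B > C  ⇒  n > C/(r·B) = 0.0904/(0.5·0.114) = 1.586.
The smallest integer exceeding 1.586 is 2.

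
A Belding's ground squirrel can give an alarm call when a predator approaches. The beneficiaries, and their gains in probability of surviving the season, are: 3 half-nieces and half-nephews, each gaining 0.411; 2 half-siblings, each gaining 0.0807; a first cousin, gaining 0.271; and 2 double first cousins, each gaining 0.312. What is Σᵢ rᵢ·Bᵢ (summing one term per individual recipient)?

0.38435

r to a half-niece or half-nephew = 0.125 (half-aunt/uncle↔niece/nephew: one path of length 3: r = (1/2)^3 = 1/8).
r to a half-sibling = 1/4 (half-sibs share one parent — one path of length 2: r = (1/2)^2 = 1/4).
r to a first cousin = 0.125 (first cousins share one grandparent pair — two paths of length 4: r = 2·(1/2)^4 = 1/8).
r to a double first cousin = 1/4 (double first cousins share both grandparent pairs — four paths of length 4: r = 4·(1/2)^4 = 1/4).
Summing one r·B term per recipient: 3·0.125·0.411 + 2·0.25·0.0807 + 1·0.125·0.271 + 2·0.25·0.312 = 0.38435.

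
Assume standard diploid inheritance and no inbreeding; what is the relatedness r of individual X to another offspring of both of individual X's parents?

0.5

Each parent–offspring link contributes a factor of 1/2, and independent paths through distinct common ancestors add.
Full sibs share both parents — two paths of length 2: r = 2·(1/2)^2 = 1/2.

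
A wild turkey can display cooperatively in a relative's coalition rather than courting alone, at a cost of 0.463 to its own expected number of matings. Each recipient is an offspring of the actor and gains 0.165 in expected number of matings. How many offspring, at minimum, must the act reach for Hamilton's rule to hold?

6

r to an offspring = 1/2 (one parent–offspring link: r = (1/2)^1 = 1/2).
Hamilton's rule: n·r·B > C  ⇒  n > C/(r·B) = 0.463/(0.5·0.165) = 5.612.
The smallest integer exceeding 5.612 is 6.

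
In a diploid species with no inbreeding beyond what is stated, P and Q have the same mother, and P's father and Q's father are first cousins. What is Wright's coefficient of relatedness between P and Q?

Relatedness sums over independent paths through distinct common ancestors.
P and Q are related in two ways: half-sibs through their shared mother (r = 1/4) and second cousins through their fathers (r = 1/32).
r = 1/4 + 1/32 = 0.28125.

0.28125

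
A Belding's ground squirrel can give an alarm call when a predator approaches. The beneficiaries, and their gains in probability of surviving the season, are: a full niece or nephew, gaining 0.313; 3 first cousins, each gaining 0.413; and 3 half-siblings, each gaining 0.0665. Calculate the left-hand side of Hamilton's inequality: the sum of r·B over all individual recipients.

0.283

r to a full niece or nephew = 0.25 (full aunt/uncle↔niece/nephew: two paths of length 3 through the shared grandparent pair: r = 2·(1/2)^3 = 1/4).
r to a first cousin = 0.125 (first cousins share one grandparent pair — two paths of length 4: r = 2·(1/2)^4 = 1/8).
r to a half-sibling = 1/4 (half-sibs share one parent — one path of length 2: r = (1/2)^2 = 1/4).
Summing one r·B term per recipient: 1·0.25·0.313 + 3·0.125·0.413 + 3·0.25·0.0665 = 0.283.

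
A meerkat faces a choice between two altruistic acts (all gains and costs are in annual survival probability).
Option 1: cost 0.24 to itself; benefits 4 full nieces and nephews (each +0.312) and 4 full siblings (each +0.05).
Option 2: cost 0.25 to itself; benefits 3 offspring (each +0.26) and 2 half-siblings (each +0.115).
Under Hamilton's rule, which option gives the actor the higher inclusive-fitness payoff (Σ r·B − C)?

Option 1: r to a full niece or nephew = 0.25.
Option 1: r to a full sibling = 0.5.
Option 1: Σ r·B − C = (4·0.25·0.312 + 4·0.5·0.05) − 0.24 = 0.172.
Option 2: r to an offspring = 0.5.
Option 2: r to a half-sibling = 0.25.
Option 2: Σ r·B − C = (3·0.5·0.26 + 2·0.25·0.115) − 0.25 = 0.1975.
Option 2 has the higher net inclusive-fitness payoff.

Option 2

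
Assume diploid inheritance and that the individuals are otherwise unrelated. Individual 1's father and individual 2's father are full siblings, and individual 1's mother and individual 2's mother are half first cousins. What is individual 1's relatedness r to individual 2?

Relatedness sums over independent paths through distinct common ancestors.
Individual 1 and individual 2 are related in two ways: first cousins through their fathers (r = 1/8) and half second cousins through their mothers (r = 1/64).
r = 1/8 + 1/64 = 9/64 = 0.140625.

0.140625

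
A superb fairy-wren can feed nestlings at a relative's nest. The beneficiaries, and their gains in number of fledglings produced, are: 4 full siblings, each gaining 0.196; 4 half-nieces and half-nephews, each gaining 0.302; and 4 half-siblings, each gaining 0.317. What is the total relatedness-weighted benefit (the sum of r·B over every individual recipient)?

r to a full sibling = 0.5 (full sibs share both parents — two paths of length 2: r = 2·(1/2)^2 = 1/2).
r to a half-niece or half-nephew = 0.125 (half-aunt/uncle↔niece/nephew: one path of length 3: r = (1/2)^3 = 1/8).
r to a half-sibling = 1/4 (half-sibs share one parent — one path of length 2: r = (1/2)^2 = 1/4).
Summing one r·B term per recipient: 4·0.5·0.196 + 4·0.125·0.302 + 4·0.25·0.317 = 0.86.

0.86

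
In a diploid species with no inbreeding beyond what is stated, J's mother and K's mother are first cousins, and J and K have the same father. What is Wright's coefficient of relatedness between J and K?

0.28125

With two independent routes of shared ancestry, r is the sum of the two contributions.
J and K are related in two ways: second cousins through their mothers (r = 1/32) and half-sibs through their shared father (r = 1/4).
r = 1/32 + 1/4 = 0.28125.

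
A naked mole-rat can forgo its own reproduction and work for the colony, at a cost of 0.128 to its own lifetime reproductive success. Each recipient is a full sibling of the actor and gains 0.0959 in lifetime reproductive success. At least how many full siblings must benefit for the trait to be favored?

3

r to a full sibling = 1/2 (full sibs share both parents — two paths of length 2: r = 2·(1/2)^2 = 1/2).
Hamilton's rule: n·r·B > C  ⇒  n > C/(r·B) = 0.128/(0.5·0.0959) = 2.669.
The smallest integer exceeding 2.669 is 3.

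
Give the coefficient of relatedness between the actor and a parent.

Each parent–offspring link contributes a factor of 1/2, and independent paths through distinct common ancestors add.
One parent–offspring link: r = (1/2)^1 = 1/2.

0.5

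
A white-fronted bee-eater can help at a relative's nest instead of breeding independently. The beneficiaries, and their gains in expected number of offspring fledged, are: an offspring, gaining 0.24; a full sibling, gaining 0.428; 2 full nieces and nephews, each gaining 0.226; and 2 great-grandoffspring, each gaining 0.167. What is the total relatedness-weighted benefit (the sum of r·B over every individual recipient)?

0.48875

r to an offspring = 1/2 (one parent–offspring link: r = (1/2)^1 = 1/2).
r to a full sibling = 0.5 (full sibs share both parents — two paths of length 2: r = 2·(1/2)^2 = 1/2).
r to a full niece or nephew = 0.25 (full aunt/uncle↔niece/nephew: two paths of length 3 through the shared grandparent pair: r = 2·(1/2)^3 = 1/4).
r to a great-grandoffspring = 0.125 (three parent–offspring links: r = (1/2)^3 = 1/8).
Summing one r·B term per recipient: 1·0.5·0.24 + 1·0.5·0.428 + 2·0.25·0.226 + 2·0.125·0.167 = 0.48875.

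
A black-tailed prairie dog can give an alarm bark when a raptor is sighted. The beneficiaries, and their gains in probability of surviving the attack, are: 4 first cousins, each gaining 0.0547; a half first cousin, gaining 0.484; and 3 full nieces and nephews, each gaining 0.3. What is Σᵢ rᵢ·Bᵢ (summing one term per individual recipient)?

0.2826

r to a first cousin = 1/8 (first cousins share one grandparent pair — two paths of length 4: r = 2·(1/2)^4 = 1/8).
r to a half first cousin = 1/16 (half first cousins share one grandparent — one path of length 4: r = (1/2)^4 = 1/16).
r to a full niece or nephew = 1/4 (full aunt/uncle↔niece/nephew: two paths of length 3 through the shared grandparent pair: r = 2·(1/2)^3 = 1/4).
Summing one r·B term per recipient: 4·0.125·0.0547 + 1·0.0625·0.484 + 3·0.25·0.3 = 0.2826.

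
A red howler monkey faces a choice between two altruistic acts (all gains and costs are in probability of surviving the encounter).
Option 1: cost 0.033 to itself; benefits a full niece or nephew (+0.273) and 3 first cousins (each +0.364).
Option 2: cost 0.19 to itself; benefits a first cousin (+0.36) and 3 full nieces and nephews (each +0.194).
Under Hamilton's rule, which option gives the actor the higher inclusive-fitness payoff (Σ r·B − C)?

Option 1

Option 1: r to a full niece or nephew = 0.25.
Option 1: r to a first cousin = 0.125.
Option 1: Σ r·B − C = (1·0.25·0.273 + 3·0.125·0.364) − 0.033 = 0.17175.
Option 2: r to a first cousin = 0.125.
Option 2: r to a full niece or nephew = 0.25.
Option 2: Σ r·B − C = (1·0.125·0.36 + 3·0.25·0.194) − 0.19 = 0.0005.
Option 1 has the higher net inclusive-fitness payoff.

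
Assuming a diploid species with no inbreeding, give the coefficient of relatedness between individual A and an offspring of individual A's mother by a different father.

Each parent–offspring link contributes a factor of 1/2, and independent paths through distinct common ancestors add.
Half-sibs share one parent — one path of length 2: r = (1/2)^2 = 1/4.

0.25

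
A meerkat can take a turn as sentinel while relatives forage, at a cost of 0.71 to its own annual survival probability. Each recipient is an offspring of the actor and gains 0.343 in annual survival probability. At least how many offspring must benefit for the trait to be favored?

r to an offspring = 0.5 (one parent–offspring link: r = (1/2)^1 = 1/2).
Hamilton's rule: n·r·B > C  ⇒  n > C/(r·B) = 0.71/(0.5·0.343) = 4.14.
The smallest integer exceeding 4.14 is 5.

5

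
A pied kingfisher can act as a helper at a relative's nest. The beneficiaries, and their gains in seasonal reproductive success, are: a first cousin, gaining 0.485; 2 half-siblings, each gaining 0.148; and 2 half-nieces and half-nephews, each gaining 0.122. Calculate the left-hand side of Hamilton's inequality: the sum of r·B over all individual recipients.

r to a first cousin = 1/8 (first cousins share one grandparent pair — two paths of length 4: r = 2·(1/2)^4 = 1/8).
r to a half-sibling = 0.25 (half-sibs share one parent — one path of length 2: r = (1/2)^2 = 1/4).
r to a half-niece or half-nephew = 0.125 (half-aunt/uncle↔niece/nephew: one path of length 3: r = (1/2)^3 = 1/8).
Summing one r·B term per recipient: 1·0.125·0.485 + 2·0.25·0.148 + 2·0.125·0.122 = 0.165125.

0.165125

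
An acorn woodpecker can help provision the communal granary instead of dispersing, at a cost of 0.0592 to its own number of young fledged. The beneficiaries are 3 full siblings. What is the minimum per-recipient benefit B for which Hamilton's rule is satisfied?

r to a full sibling = 1/2 (full sibs share both parents — two paths of length 2: r = 2·(1/2)^2 = 1/2).
Hamilton's rule with n recipients of equal r: n·r·B > C, so B > C/(n·r) = 0.0592/(3·0.5) = 0.0395.

0.0395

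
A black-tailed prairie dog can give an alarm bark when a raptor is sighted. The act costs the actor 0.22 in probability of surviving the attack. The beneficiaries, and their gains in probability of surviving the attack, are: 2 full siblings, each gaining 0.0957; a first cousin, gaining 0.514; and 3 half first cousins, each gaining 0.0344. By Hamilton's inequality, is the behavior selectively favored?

No

Hamilton's rule: the trait is favored when the sum of r·B over every recipient exceeds the actor's cost C.
r to a full sibling = 1/2 (full sibs share both parents — two paths of length 2: r = 2·(1/2)^2 = 1/2).
r to a first cousin = 0.125 (first cousins share one grandparent pair — two paths of length 4: r = 2·(1/2)^4 = 1/8).
r to a half first cousin = 1/16 (half first cousins share one grandparent — one path of length 4: r = (1/2)^4 = 1/16).
Summing one r·B term per recipient: 2·0.5·0.0957 + 1·0.125·0.514 + 3·0.0625·0.0344 = 0.1664.
0.1664 < 0.22: the indirect benefit is less than the cost.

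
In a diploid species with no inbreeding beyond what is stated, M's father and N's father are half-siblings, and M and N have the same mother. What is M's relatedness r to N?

With two independent routes of shared ancestry, r is the sum of the two contributions.
M and N are related in two ways: half first cousins through their fathers (r = 1/16) and half-sibs through their shared mother (r = 1/4).
r = 1/16 + 1/4 = 5/16 = 0.3125.

0.3125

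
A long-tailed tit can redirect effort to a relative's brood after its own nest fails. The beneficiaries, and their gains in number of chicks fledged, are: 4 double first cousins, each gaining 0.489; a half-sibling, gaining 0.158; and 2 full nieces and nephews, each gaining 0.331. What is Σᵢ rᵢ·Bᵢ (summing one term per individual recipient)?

0.694

r to a double first cousin = 1/4 (double first cousins share both grandparent pairs — four paths of length 4: r = 4·(1/2)^4 = 1/4).
r to a half-sibling = 0.25 (half-sibs share one parent — one path of length 2: r = (1/2)^2 = 1/4).
r to a full niece or nephew = 1/4 (full aunt/uncle↔niece/nephew: two paths of length 3 through the shared grandparent pair: r = 2·(1/2)^3 = 1/4).
Summing one r·B term per recipient: 4·0.25·0.489 + 1·0.25·0.158 + 2·0.25·0.331 = 0.694.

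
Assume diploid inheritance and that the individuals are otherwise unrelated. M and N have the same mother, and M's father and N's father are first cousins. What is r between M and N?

0.28125

Wright's path rule: contributions from independent ancestry routes add.
M and N are related in two ways: half-sibs through their shared mother (r = 1/4) and second cousins through their fathers (r = 1/32).
r = 1/4 + 1/32 = 9/32 = 0.28125.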